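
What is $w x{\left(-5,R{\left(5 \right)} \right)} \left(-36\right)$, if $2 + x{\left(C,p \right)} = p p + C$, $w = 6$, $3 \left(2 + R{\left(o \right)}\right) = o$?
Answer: $1488$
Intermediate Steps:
$R{\left(o \right)} = -2 + \frac{o}{3}$
$x{\left(C,p \right)} = -2 + C + p^{2}$ ($x{\left(C,p \right)} = -2 + \left(p p + C\right) = -2 + \left(p^{2} + C\right) = -2 + \left(C + p^{2}\right) = -2 + C + p^{2}$)
$w x{\left(-5,R{\left(5 \right)} \right)} \left(-36\right) = 6 \left(-2 - 5 + \left(-2 + \frac{1}{3} \cdot 5\right)^{2}\right) \left(-36\right) = 6 \left(-2 - 5 + \left(-2 + \frac{5}{3}\right)^{2}\right) \left(-36\right) = 6 \left(-2 - 5 + \left(- \frac{1}{3}\right)^{2}\right) \left(-36\right) = 6 \left(-2 - 5 + \frac{1}{9}\right) \left(-36\right) = 6 \left(- \frac{62}{9}\right) \left(-36\right) = \left(- \frac{124}{3}\right) \left(-36\right) = 1488$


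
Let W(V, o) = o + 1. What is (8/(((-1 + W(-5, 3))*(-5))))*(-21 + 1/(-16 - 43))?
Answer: 1984/177 ≈ 11.209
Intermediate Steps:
W(V, o) = 1 + o
(8/(((-1 + W(-5, 3))*(-5))))*(-21 + 1/(-16 - 43)) = (8/(((-1 + (1 + 3))*(-5))))*(-21 + 1/(-16 - 43)) = (8/(((-1 + 4)*(-5))))*(-21 + 1/(-59)) = (8/((3*(-5))))*(-21 - 1/59) = (8/(-15))*(-1240/59) = (8*(-1/15))*(-1240/59) = -8/15*(-1240/59) = 1984/177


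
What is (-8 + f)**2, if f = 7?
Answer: 1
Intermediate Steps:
(-8 + f)**2 = (-8 + 7)**2 = (-1)**2 = 1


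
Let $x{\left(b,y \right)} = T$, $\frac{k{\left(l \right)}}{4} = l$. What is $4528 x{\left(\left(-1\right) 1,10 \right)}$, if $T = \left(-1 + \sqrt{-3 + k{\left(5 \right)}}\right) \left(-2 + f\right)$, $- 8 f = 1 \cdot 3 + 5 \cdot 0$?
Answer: $10754 - 10754 \sqrt{17} \approx -33586.0$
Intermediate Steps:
$k{\left(l \right)} = 4 l$
$f = - \frac{3}{8}$ ($f = - \frac{1 \cdot 3 + 5 \cdot 0}{8} = - \frac{3 + 0}{8} = \left(- \frac{1}{8}\right) 3 = - \frac{3}{8} \approx -0.375$)
$T = \frac{19}{8} - \frac{19 \sqrt{17}}{8}$ ($T = \left(-1 + \sqrt{-3 + 4 \cdot 5}\right) \left(-2 - \frac{3}{8}\right) = \left(-1 + \sqrt{-3 + 20}\right) \left(- \frac{19}{8}\right) = \left(-1 + \sqrt{17}\right) \left(- \frac{19}{8}\right) = \frac{19}{8} - \frac{19 \sqrt{17}}{8} \approx -7.4174$)
$x{\left(b,y \right)} = \frac{19}{8} - \frac{19 \sqrt{17}}{8}$
$4528 x{\left(\left(-1\right) 1,10 \right)} = 4528 \left(\frac{19}{8} - \frac{19 \sqrt{17}}{8}\right) = 10754 - 10754 \sqrt{17}$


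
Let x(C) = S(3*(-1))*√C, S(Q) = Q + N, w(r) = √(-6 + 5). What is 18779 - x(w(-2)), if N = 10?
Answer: 18779 - 7*√I ≈ 18774.0 - 4.9497*I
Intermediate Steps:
w(r) = I (w(r) = √(-1) = I)
S(Q) = 10 + Q (S(Q) = Q + 10 = 10 + Q)
x(C) = 7*√C (x(C) = (10 + 3*(-1))*√C = (10 - 3)*√C = 7*√C)
18779 - x(w(-2)) = 18779 - 7*√I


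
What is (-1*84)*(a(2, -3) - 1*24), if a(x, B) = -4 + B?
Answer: 2604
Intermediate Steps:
(-1*84)*(a(2, -3) - 1*24) = (-1*84)*((-4 - 3) - 1*24) = -84*(-7 - 24) = -84*(-31) = 2604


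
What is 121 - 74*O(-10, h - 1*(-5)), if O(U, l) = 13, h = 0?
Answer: -841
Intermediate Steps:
121 - 74*O(-10, h - 1*(-5)) = 121 - 74*13 = 121 - 962 = -841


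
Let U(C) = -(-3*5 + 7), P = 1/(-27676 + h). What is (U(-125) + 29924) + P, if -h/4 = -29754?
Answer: 2733988881/91340 ≈ 29932.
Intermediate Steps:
h = 119016 (h = -4*(-29754) = 119016)
P = 1/91340 (P = 1/(-27676 + 119016) = 1/91340 ≈ 1.0948e-5)
U(C) = 8 (U(C) = -(-15 + 7) = -1*(-8) = 8)
(U(-125) + 29924) + P = (8 + 29924) + 1/91340 = 29932 + 1/91340 = 2733988881/91340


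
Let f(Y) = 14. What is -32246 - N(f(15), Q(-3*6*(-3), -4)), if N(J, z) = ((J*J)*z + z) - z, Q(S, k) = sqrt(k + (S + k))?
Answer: -32246 - 196*sqrt(46) ≈ -33575.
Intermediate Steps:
Q(S, k) = sqrt(S + 2*k)
N(J, z) = z*J**2 (N(J, z) = (J**2*z + z) - z = (z*J**2 + z) - z = (z + z*J**2) - z = z*J**2)
-32246 - N(f(15), Q(-3*6*(-3), -4)) = -32246 - sqrt(-3*6*(-3) + 2*(-4))*14**2 = -32246 - sqrt(-18*(-3) - 8)*196 = -32246 - sqrt(54 - 8)*196 = -32246 - sqrt(46)*196 = -32246 - 196*sqrt(46)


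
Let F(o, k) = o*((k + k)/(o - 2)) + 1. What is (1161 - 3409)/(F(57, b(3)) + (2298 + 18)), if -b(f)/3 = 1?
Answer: -123640/127093 ≈ -0.97283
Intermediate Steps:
b(f) = -3 (b(f) = -3*1 = -3)
F(o, k) = 1 + 2*k*o/(-2 + o) (F(o, k) = o*((2*k)/(-2 + o)) + 1 = o*(2*k/(-2 + o)) + 1 = 2*k*o/(-2 + o) + 1 = 1 + 2*k*o/(-2 + o))
(1161 - 3409)/(F(57, b(3)) + (2298 + 18)) = (1161 - 3409)/((-2 + 57 + 2*(-3)*57)/(-2 + 57) + (2298 + 18)) = -2248/((-2 + 57 - 342)/55 + 2316) = -2248/((1/55)*(-287) + 2316) = -2248/(-287/55 + 2316) = -2248/127093/55 = -2248*55/127093 = -123640/127093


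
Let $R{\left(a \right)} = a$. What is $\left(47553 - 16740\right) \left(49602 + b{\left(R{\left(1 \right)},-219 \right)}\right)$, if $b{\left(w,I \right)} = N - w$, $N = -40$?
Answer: $1527123093$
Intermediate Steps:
$b{\left(w,I \right)} = -40 - w$
$\left(47553 - 16740\right) \left(49602 + b{\left(R{\left(1 \right)},-219 \right)}\right) = \left(47553 - 16740\right) \left(49602 - 41\right) = 30813 \left(49602 - 41\right) = 30813 \cdot 49561 = 1527123093$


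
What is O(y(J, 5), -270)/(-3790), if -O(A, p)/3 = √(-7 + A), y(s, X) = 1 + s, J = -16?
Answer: 3*I*√22/3790 ≈ 0.0037127*I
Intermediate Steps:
O(A, p) = -3*√(-7 + A)
O(y(J, 5), -270)/(-3790) = -3*√(-7 + (1 - 16))/(-3790) = -3*√(-7 - 15)*(-1/3790) = -3*I*√22*(-1/3790) = 3*I*√22/3790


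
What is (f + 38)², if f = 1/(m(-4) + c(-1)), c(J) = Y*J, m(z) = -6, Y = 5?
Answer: 173889/121 ≈ 1437.1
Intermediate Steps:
c(J) = 5*J
f = -1/11 (f = 1/(-6 + 5*(-1)) = 1/(-6 - 5) = 1/(-11) = -1/11 ≈ -0.090909)
(f + 38)² = (-1/11 + 38)² = (417/11)² = 173889/121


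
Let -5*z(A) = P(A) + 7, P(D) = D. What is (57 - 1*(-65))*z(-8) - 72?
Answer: -238/5 ≈ -47.600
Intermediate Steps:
z(A) = -7/5 - A/5 (z(A) = -(A + 7)/5 = -(7 + A)/5 = -7/5 - A/5)
(57 - 1*(-65))*z(-8) - 72 = (57 - 1*(-65))*(-7/5 - ⅕*(-8)) - 72 = (57 + 65)*(-7/5 + 8/5) - 72 = 122*(⅕) - 72 = 122/5 - 72 = -238/5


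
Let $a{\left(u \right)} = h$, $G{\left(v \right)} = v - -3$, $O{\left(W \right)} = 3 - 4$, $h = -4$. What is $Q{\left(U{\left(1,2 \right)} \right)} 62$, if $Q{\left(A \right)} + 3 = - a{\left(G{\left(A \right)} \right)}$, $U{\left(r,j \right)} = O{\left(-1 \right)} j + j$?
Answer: $62$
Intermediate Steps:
$O{\left(W \right)} = -1$
$G{\left(v \right)} = 3 + v$ ($G{\left(v \right)} = v + 3 = 3 + v$)
$a{\left(u \right)} = -4$
$U{\left(r,j \right)} = 0$ ($U{\left(r,j \right)} = - j + j = 0$)
$Q{\left(A \right)} = 1$ ($Q{\left(A \right)} = -3 - -4 = -3 + 4 = 1$)
$Q{\left(U{\left(1,2 \right)} \right)} 62 = 1 \cdot 62 = 62$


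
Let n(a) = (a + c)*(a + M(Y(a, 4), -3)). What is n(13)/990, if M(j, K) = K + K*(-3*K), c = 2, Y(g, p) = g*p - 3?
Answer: -17/66 ≈ -0.25758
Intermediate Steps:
Y(g, p) = -3 + g*p
M(j, K) = K - 3*K²
n(a) = (-30 + a)*(2 + a) (n(a) = (a + 2)*(a - 3*(1 - 3*(-3))) = (2 + a)*(a - 3*(1 + 9)) = (2 + a)*(a - 3*10) = (2 + a)*(a - 30) = (2 + a)*(-30 + a) = (-30 + a)*(2 + a))
n(13)/990 = (-60 + 13² - 28*13)/990 = (-60 + 169 - 364)*(1/990) = -255*1/990 = -17/66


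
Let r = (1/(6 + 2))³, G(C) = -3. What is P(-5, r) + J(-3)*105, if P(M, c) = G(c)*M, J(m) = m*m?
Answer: 960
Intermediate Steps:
J(m) = m²
r = 1/512 (r = (1/8)³ = (⅛)³ = 1/512 ≈ 0.0019531)
P(M, c) = -3*M
P(-5, r) + J(-3)*105 = -3*(-5) + (-3)²*105 = 15 + 9*105 = 15 + 945 = 960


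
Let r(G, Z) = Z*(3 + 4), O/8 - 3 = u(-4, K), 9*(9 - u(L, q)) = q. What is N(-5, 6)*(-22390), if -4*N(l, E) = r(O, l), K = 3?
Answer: -391825/2 ≈ -1.9591e+5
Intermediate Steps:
u(L, q) = 9 - q/9
O = 280/3 (O = 24 + 8*(9 - 1/9*3) = 24 + 8*(9 - 1/3) = 24 + 8*(26/3) = 24 + 208/3 = 280/3 ≈ 93.333)
r(G, Z) = 7*Z (r(G, Z) = Z*7 = 7*Z)
N(l, E) = -7*l/4
N(-5, 6)*(-22390) = -7/4*(-5)*(-22390) = (35/4)*(-22390) = -391825/2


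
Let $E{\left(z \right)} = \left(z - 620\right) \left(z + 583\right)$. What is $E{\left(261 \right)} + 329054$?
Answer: $26058$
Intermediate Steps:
$E{\left(z \right)} = \left(-620 + z\right) \left(583 + z\right)$
$E{\left(261 \right)} + 329054 = \left(-361460 + 261^{2} - 9657\right) + 329054 = \left(-361460 + 68121 - 9657\right) + 329054 = -302996 + 329054 = 26058$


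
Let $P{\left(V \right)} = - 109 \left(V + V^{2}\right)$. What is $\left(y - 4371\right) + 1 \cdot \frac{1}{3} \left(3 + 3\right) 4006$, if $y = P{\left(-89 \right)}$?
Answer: $-850047$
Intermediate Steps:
$P{\left(V \right)} = - 109 V - 109 V^{2}$
$y = -853688$ ($y = \left(-109\right) \left(-89\right) \left(1 - 89\right) = \left(-109\right) \left(-89\right) \left(-88\right) = -853688$)
$\left(y - 4371\right) + 1 \cdot \frac{1}{3} \left(3 + 3\right) 4006 = \left(-853688 - 4371\right) + 1 \cdot \frac{1}{3} \left(3 + 3\right) 4006 = -858059 + 1 \cdot \frac{1}{3} \cdot 6 \cdot 4006 = -858059 + \frac{1}{3} \cdot 6 \cdot 4006 = -858059 + 2 \cdot 4006 = -858059 + 8012 = -850047$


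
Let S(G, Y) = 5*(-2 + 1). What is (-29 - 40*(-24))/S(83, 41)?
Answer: -931/5 ≈ -186.20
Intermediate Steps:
S(G, Y) = -5 (S(G, Y) = 5*(-1) = -5)
(-29 - 40*(-24))/S(83, 41) = (-29 - 40*(-24))/(-5) = (-29 + 960)*(-⅕) = 931*(-⅕) = -931/5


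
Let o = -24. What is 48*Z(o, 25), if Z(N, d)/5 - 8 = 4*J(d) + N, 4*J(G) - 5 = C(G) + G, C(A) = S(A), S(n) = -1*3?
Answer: 2640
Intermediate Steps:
S(n) = -3
C(A) = -3
J(G) = ½ + G/4 (J(G) = 5/4 + (-3 + G)/4 = 5/4 + (-¾ + G/4) = ½ + G/4)
Z(N, d) = 50 + 5*N + 5*d (Z(N, d) = 40 + 5*(4*(½ + d/4) + N) = 40 + 5*((2 + d) + N) = 40 + 5*(2 + N + d) = 40 + (10 + 5*N + 5*d) = 50 + 5*N + 5*d)
48*Z(o, 25) = 48*(50 + 5*(-24) + 5*25) = 48*(50 - 120 + 125) = 48*55 = 2640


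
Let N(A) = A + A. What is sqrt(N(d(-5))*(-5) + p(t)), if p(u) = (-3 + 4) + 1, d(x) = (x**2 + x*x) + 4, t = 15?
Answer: I*sqrt(538) ≈ 23.195*I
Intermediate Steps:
d(x) = 4 + 2*x**2 (d(x) = (x**2 + x**2) + 4 = 2*x**2 + 4 = 4 + 2*x**2)
p(u) = 2 (p(u) = 1 + 1 = 2)
N(A) = 2*A
sqrt(N(d(-5))*(-5) + p(t)) = sqrt((2*(4 + 2*(-5)**2))*(-5) + 2) = sqrt((2*(4 + 2*25))*(-5) + 2) = sqrt((2*(4 + 50))*(-5) + 2) = sqrt((2*54)*(-5) + 2) = sqrt(108*(-5) + 2) = sqrt(-540 + 2) = sqrt(-538) = I*sqrt(538)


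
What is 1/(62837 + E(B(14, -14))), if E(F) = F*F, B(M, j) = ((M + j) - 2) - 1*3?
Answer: 1/62862 ≈ 1.5908e-5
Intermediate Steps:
B(M, j) = -5 + M + j (B(M, j) = (-2 + M + j) - 3 = -5 + M + j)
E(F) = F**2
1/(62837 + E(B(14, -14))) = 1/(62837 + (-5 + 14 - 14)**2) = 1/(62837 + (-5)**2) = 1/(62837 + 25) = 1/62862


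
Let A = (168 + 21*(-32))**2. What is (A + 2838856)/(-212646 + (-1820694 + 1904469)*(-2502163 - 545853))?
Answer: -1546436/127673876523 ≈ -1.2112e-5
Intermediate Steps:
A = 254016 (A = (168 - 672)**2 = (-504)**2 = 254016)
(A + 2838856)/(-212646 + (-1820694 + 1904469)*(-2502163 - 545853)) = (254016 + 2838856)/(-212646 + (-1820694 + 1904469)*(-2502163 - 545853)) = 3092872/(-212646 + 83775*(-3048016)) = 3092872/(-212646 - 255347540400) = 3092872/(-255347753046) = 3092872*(-1/255347753046) = -1546436/127673876523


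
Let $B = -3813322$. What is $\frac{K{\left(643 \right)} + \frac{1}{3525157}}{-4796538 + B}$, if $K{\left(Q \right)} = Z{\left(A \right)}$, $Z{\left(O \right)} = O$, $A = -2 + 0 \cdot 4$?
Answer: $\frac{79217}{341023688180} \approx 2.3229 \cdot 10^{-7}$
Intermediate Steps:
$A = -2$ ($A = -2 + 0 = -2$)
$K{\left(Q \right)} = -2$
$\frac{K{\left(643 \right)} + \frac{1}{3525157}}{-4796538 + B} = \frac{-2 + \frac{1}{3525157}}{-4796538 - 3813322} = \frac{-2 + \frac{1}{3525157}}{-8609860} = \left(- \frac{7050313}{3525157}\right) \left(- \frac{1}{8609860}\right) = \frac{79217}{341023688180}$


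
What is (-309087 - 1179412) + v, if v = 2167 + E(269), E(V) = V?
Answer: -1486063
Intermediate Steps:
v = 2436 (v = 2167 + 269 = 2436)
(-309087 - 1179412) + v = (-309087 - 1179412) + 2436 = -1488499 + 2436 = -1486063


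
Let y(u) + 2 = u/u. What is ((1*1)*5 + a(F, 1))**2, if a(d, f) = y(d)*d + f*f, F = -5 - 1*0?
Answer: 121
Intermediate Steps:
y(u) = -1 (y(u) = -2 + u/u = -2 + 1 = -1)
F = -5 (F = -5 + 0 = -5)
a(d, f) = f**2 - d (a(d, f) = -d + f*f = -d + f**2 = f**2 - d)
((1*1)*5 + a(F, 1))**2 = ((1*1)*5 + (1**2 - 1*(-5)))**2 = (1*5 + (1 + 5))**2 = (5 + 6)**2 = 11**2 = 121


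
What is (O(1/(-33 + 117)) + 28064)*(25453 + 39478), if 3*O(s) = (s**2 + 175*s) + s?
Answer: 38573788830947/21168 ≈ 1.8223e+9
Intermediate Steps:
O(s) = s**2/3 + 176*s/3 (O(s) = ((s**2 + 175*s) + s)/3 = (s**2 + 176*s)/3 = s**2/3 + 176*s/3)
(O(1/(-33 + 117)) + 28064)*(25453 + 39478) = ((176 + 1/(-33 + 117))/(3*(-33 + 117)) + 28064)*(25453 + 39478) = ((1/3)*(176 + 1/84)/84 + 28064)*64931 = ((1/3)*(1/84)*(176 + 1/84) + 28064)*64931 = ((1/3)*(1/84)*(14785/84) + 28064)*64931 = (14785/21168 + 28064)*64931 = (594073537/21168)*64931 = 38573788830947/21168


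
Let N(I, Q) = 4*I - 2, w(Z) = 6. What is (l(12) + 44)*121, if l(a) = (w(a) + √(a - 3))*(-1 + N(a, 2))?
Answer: 54329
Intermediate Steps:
N(I, Q) = -2 + 4*I
l(a) = (-3 + 4*a)*(6 + √(-3 + a)) (l(a) = (6 + √(a - 3))*(-1 + (-2 + 4*a)) = (6 + √(-3 + a))*(-3 + 4*a) = (-3 + 4*a)*(6 + √(-3 + a)))
(l(12) + 44)*121 = ((-18 - 3*√(-3 + 12) + 24*12 + 4*12*√(-3 + 12)) + 44)*121 = ((-18 - 3*√9 + 288 + 4*12*√9) + 44)*121 = ((-18 - 3*3 + 288 + 4*12*3) + 44)*121 = ((-18 - 9 + 288 + 144) + 44)*121 = (405 + 44)*121 = 449*121 = 54329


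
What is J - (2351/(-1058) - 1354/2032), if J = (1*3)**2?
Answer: 6389617/537464 ≈ 11.888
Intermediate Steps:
J = 9 (J = 3**2 = 9)
J - (2351/(-1058) - 1354/2032) = 9 - (2351/(-1058) - 1354/2032) = 9 - (2351*(-1/1058) - 1354*1/2032) = 9 - (-2351/1058 - 677/1016) = 9 - 1*(-1552441/537464) = 9 + 1552441/537464 = 6389617/537464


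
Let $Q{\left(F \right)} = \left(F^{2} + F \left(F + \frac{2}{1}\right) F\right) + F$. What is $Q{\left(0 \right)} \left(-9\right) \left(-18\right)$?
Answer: $0$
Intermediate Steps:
$Q{\left(F \right)} = F + F^{2} + F^{2} \left(2 + F\right)$ ($Q{\left(F \right)} = \left(F^{2} + F \left(F + 2 \cdot 1\right) F\right) + F = \left(F^{2} + F \left(F + 2\right) F\right) + F = \left(F^{2} + F \left(2 + F\right) F\right) + F = \left(F^{2} + F^{2} \left(2 + F\right)\right) + F = F + F^{2} + F^{2} \left(2 + F\right)$)
$Q{\left(0 \right)} \left(-9\right) \left(-18\right) = 0 \left(1 + 0^{2} + 3 \cdot 0\right) \left(-9\right) \left(-18\right) = 0 \left(1 + 0 + 0\right) \left(-9\right) \left(-18\right) = 0 \cdot 1 \left(-9\right) \left(-18\right) = 0 \left(-9\right) \left(-18\right) = 0 \left(-18\right) = 0$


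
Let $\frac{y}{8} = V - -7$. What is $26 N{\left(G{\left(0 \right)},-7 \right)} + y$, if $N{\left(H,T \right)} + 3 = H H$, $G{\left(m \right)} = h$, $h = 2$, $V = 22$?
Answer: $258$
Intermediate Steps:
$G{\left(m \right)} = 2$
$y = 232$ ($y = 8 \left(22 - -7\right) = 8 \left(22 + 7\right) = 8 \cdot 29 = 232$)
$N{\left(H,T \right)} = -3 + H^{2}$ ($N{\left(H,T \right)} = -3 + H H = -3 + H^{2}$)
$26 N{\left(G{\left(0 \right)},-7 \right)} + y = 26 \left(-3 + 2^{2}\right) + 232 = 26 \left(-3 + 4\right) + 232 = 26 \cdot 1 + 232 = 26 + 232 = 258$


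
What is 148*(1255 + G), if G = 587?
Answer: 272616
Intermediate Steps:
148*(1255 + G) = 148*(1255 + 587) = 148*1842 = 272616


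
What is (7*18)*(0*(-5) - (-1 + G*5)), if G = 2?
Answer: -1134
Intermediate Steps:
(7*18)*(0*(-5) - (-1 + G*5)) = (7*18)*(0*(-5) - (-1 + 2*5)) = 126*(0 - (-1 + 10)) = 126*(0 - 1*9) = 126*(0 - 9) = 126*(-9) = -1134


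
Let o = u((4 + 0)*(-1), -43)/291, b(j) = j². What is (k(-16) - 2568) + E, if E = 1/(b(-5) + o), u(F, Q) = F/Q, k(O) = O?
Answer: -808337623/312829 ≈ -2584.0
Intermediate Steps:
o = 4/12513 (o = (((4 + 0)*(-1))/(-43))/291 = ((4*(-1))*(-1/43))*(1/291) = -4*(-1/43)*(1/291) = (4/43)*(1/291) = 4/12513 ≈ 0.00031967)
E = 12513/312829 (E = 1/((-5)² + 4/12513) = 1/(25 + 4/12513) = 1/(312829/12513) = 12513/312829 ≈ 0.039999)
(k(-16) - 2568) + E = (-16 - 2568) + 12513/312829 = -2584 + 12513/312829 = -808337623/312829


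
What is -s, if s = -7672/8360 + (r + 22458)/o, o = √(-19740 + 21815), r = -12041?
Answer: 959/1045 - 10417*√83/415 ≈ -227.77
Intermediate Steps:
o = 5*√83 (o = √2075 = 5*√83 ≈ 45.552)
s = -959/1045 + 10417*√83/415 (s = -7672/8360 + (-12041 + 22458)/((5*√83)) = -7672*1/8360 + 10417*(√83/415) = -959/1045 + 10417*√83/415 ≈ 227.77)
-s = -(-959/1045 + 10417*√83/415) = 959/1045 - 10417*√83/415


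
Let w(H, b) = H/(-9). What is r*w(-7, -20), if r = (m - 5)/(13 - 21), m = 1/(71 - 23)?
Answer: 1673/3456 ≈ 0.48409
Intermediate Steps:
w(H, b) = -H/9 (w(H, b) = H*(-⅑) = -H/9)
m = 1/48 ≈ 0.020833
r = 239/384 (r = (1/48 - 5)/(13 - 21) = -239/48/(-8) = -239/48*(-⅛) = 239/384 ≈ 0.62240)
r*w(-7, -20) = 239*(-⅑*(-7))/384 = (239/384)*(7/9) = 1673/3456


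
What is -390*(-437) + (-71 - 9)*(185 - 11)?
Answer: 156510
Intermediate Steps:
-390*(-437) + (-71 - 9)*(185 - 11) = 170430 - 80*174 = 170430 - 13920 = 156510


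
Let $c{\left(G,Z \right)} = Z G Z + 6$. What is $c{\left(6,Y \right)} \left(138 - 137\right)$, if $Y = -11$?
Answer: $732$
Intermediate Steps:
$c{\left(G,Z \right)} = 6 + G Z^{2}$ ($c{\left(G,Z \right)} = G Z Z + 6 = G Z^{2} + 6 = 6 + G Z^{2}$)
$c{\left(6,Y \right)} \left(138 - 137\right) = \left(6 + 6 \left(-11\right)^{2}\right) \left(138 - 137\right) = \left(6 + 6 \cdot 121\right) 1 = \left(6 + 726\right) 1 = 732 \cdot 1 = 732$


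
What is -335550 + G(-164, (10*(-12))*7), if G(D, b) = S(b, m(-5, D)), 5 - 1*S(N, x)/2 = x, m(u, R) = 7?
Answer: -335554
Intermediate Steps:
S(N, x) = 10 - 2*x
G(D, b) = -4 (G(D, b) = 10 - 2*7 = 10 - 14 = -4)
-335550 + G(-164, (10*(-12))*7) = -335550 - 4 = -335554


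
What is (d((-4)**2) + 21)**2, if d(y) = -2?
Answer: 361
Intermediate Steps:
(d((-4)**2) + 21)**2 = (-2 + 21)**2 = 19**2 = 361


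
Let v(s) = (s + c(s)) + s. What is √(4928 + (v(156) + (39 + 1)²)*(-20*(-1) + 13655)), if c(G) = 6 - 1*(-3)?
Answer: √26274603 ≈ 5125.9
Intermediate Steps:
c(G) = 9 (c(G) = 6 + 3 = 9)
v(s) = 9 + 2*s (v(s) = (s + 9) + s = (9 + s) + s = 9 + 2*s)
√(4928 + (v(156) + (39 + 1)²)*(-20*(-1) + 13655)) = √(4928 + ((9 + 2*156) + (39 + 1)²)*(-20*(-1) + 13655)) = √(4928 + ((9 + 312) + 40²)*(20 + 13655)) = √(4928 + (321 + 1600)*13675) = √(4928 + 1921*13675) = √(4928 + 26269675) = √26274603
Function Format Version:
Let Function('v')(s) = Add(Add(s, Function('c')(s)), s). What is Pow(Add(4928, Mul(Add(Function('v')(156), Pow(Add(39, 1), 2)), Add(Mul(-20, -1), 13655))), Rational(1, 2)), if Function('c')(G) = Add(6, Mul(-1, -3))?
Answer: Pow(26274603, Rational(1, 2)) ≈ 5125.9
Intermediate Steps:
Function('c')(G) = 9 (Function('c')(G) = Add(6, 3) = 9)
Function('v')(s) = Add(9, Mul(2, s)) (Function('v')(s) = Add(Add(s, 9), s) = Add(Add(9, s), s) = Add(9, Mul(2, s)))
Pow(Add(4928, Mul(Add(Function('v')(156), Pow(Add(39, 1), 2)), Add(Mul(-20, -1), 13655))), Rational(1, 2)) = Pow(Add(4928, Mul(Add(Add(9, Mul(2, 156)), Pow(Add(39, 1), 2)), Add(Mul(-20, -1), 13655))), Rational(1, 2)) = Pow(Add(4928, Mul(Add(Add(9, 312), Pow(40, 2)), Add(20, 13655))), Rational(1, 2)) = Pow(Add(4928, Mul(Add(321, 1600), 13675)), Rational(1, 2)) = Pow(Add(4928, Mul(1921, 13675)), Rational(1, 2)) = Pow(Add(4928, 26269675), Rational(1, 2)) = Pow(26274603, Rational(1, 2))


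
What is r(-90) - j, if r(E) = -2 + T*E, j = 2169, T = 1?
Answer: -2261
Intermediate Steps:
r(E) = -2 + E (r(E) = -2 + 1*E = -2 + E)
r(-90) - j = (-2 - 90) - 1*2169 = -92 - 2169 = -2261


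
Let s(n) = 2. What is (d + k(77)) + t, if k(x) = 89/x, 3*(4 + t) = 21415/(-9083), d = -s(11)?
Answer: -11812832/2098173 ≈ -5.6301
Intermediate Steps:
d = -2 (d = -1*2 = -2)
t = -130411/27249 (t = -4 + (21415/(-9083))/3 = -4 + (21415*(-1/9083))/3 = -4 + (⅓)*(-21415/9083) = -4 - 21415/27249 = -130411/27249 ≈ -4.7859)
(d + k(77)) + t = (-2 + 89/77) - 130411/27249 = -65/77 - 130411/27249 = -11812832/2098173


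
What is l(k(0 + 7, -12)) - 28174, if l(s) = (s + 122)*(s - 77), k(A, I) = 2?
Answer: -37474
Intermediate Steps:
l(s) = (-77 + s)*(122 + s) (l(s) = (122 + s)*(-77 + s) = (-77 + s)*(122 + s))
l(k(0 + 7, -12)) - 28174 = (-9394 + 2² + 45*2) - 28174 = (-9394 + 4 + 90) - 28174 = -9300 - 28174 = -37474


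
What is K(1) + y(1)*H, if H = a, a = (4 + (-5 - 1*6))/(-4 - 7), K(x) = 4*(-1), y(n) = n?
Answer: -37/11 ≈ -3.3636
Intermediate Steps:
K(x) = -4
a = 7/11 (a = (4 + (-5 - 6))/(-11) = (4 - 11)*(-1/11) = -7*(-1/11) = 7/11 ≈ 0.63636)
H = 7/11 ≈ 0.63636
K(1) + y(1)*H = -4 + 1*(7/11) = -4 + 7/11 = -37/11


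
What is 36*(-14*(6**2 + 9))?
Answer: -22680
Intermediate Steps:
36*(-14*(6**2 + 9)) = 36*(-14*(36 + 9)) = 36*(-14*45) = 36*(-630) = -22680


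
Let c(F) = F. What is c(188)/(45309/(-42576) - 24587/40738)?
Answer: -1156307392/10257497 ≈ -112.73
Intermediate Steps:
c(188)/(45309/(-42576) - 24587/40738) = 188/(45309/(-42576) - 24587/40738) = 188/(45309*(-1/42576) - 24587*1/40738) = 188/(-15103/14192 - 24587/40738) = 188/(-482102359/289076848) = 188*(-289076848/482102359) = -1156307392/10257497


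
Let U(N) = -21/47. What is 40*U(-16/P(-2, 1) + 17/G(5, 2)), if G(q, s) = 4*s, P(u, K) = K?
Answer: -840/47 ≈ -17.872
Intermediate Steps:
U(N) = -21/47 (U(N) = -21*1/47 = -21/47)
40*U(-16/P(-2, 1) + 17/G(5, 2)) = 40*(-21/47) = -840/47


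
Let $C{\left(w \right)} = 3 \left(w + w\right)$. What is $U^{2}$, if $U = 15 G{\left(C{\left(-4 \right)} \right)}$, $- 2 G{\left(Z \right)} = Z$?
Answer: $32400$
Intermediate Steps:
$C{\left(w \right)} = 6 w$ ($C{\left(w \right)} = 3 \cdot 2 w = 6 w$)
$G{\left(Z \right)} = - \frac{Z}{2}$
$U = 180$ ($U = 15 \left(- \frac{6 \left(-4\right)}{2}\right) = 15 \left(\left(- \frac{1}{2}\right) \left(-24\right)\right) = 15 \cdot 12 = 180$)
$U^{2} = 180^{2} = 32400$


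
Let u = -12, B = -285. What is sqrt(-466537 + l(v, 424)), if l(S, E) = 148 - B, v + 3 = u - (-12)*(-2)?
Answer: 2*I*sqrt(116526) ≈ 682.72*I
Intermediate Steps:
v = -39 (v = -3 + (-12 - (-12)*(-2)) = -3 + (-12 - 6*4) = -3 + (-12 - 24) = -3 - 36 = -39)
l(S, E) = 433 (l(S, E) = 148 - 1*(-285) = 148 + 285 = 433)
sqrt(-466537 + l(v, 424)) = sqrt(-466537 + 433) = sqrt(-466104) = 2*I*sqrt(116526)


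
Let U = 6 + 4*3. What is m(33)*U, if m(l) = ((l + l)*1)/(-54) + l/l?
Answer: -4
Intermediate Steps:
U = 18 (U = 6 + 12 = 18)
m(l) = 1 - l/27 (m(l) = ((2*l)*1)*(-1/54) + 1 = (2*l)*(-1/54) + 1 = -l/27 + 1 = 1 - l/27)
m(33)*U = (1 - 1/27*33)*18 = (1 - 11/9)*18 = -2/9*18 = -4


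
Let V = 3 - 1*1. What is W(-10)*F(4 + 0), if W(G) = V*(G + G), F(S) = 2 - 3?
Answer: 40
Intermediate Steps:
F(S) = -1
V = 2 (V = 3 - 1 = 2)
W(G) = 4*G (W(G) = 2*(G + G) = 2*(2*G) = 4*G)
W(-10)*F(4 + 0) = (4*(-10))*(-1) = -40*(-1) = 40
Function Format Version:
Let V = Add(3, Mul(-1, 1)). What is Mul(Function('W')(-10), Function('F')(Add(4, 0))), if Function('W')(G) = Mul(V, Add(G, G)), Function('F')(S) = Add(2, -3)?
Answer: 40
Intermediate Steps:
Function('F')(S) = -1
V = 2 (V = Add(3, -1) = 2)
Function('W')(G) = Mul(4, G) (Function('W')(G) = Mul(2, Add(G, G)) = Mul(2, Mul(2, G)) = Mul(4, G))
Mul(Function('W')(-10), Function('F')(Add(4, 0))) = Mul(Mul(4, -10), -1) = Mul(-40, -1) = 40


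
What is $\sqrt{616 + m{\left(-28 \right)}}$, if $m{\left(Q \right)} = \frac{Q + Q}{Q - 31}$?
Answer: $\frac{20 \sqrt{5369}}{59} \approx 24.838$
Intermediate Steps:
$m{\left(Q \right)} = \frac{2 Q}{-31 + Q}$
$\sqrt{616 + m{\left(-28 \right)}} = \sqrt{616 + 2 \left(-28\right) \frac{1}{-31 - 28}} = \sqrt{616 + 2 \left(-28\right) \frac{1}{-59}} = \sqrt{616 + 2 \left(-28\right) \left(- \frac{1}{59}\right)} = \sqrt{616 + \frac{56}{59}} = \sqrt{\frac{36400}{59}} = \frac{20 \sqrt{5369}}{59}$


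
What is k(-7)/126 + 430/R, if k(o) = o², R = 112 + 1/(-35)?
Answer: 298333/70542 ≈ 4.2292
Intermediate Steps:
R = 3919/35 (R = 112 - 1/35 = 3919/35 ≈ 111.97)
k(-7)/126 + 430/R = (-7)²/126 + 430/(3919/35) = 49*(1/126) + 430*(35/3919) = 7/18 + 15050/3919 = 298333/70542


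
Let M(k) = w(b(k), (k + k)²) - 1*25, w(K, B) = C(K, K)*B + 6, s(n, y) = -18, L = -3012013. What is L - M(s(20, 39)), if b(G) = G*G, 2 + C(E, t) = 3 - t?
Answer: -2593386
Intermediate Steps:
C(E, t) = 1 - t (C(E, t) = -2 + (3 - t) = 1 - t)
b(G) = G²
w(K, B) = 6 + B*(1 - K) (w(K, B) = (1 - K)*B + 6 = B*(1 - K) + 6 = 6 + B*(1 - K))
M(k) = -19 - 4*k²*(-1 + k²) (M(k) = (6 - (k + k)²*(-1 + k²)) - 1*25 = (6 - (2*k)²*(-1 + k²)) - 25 = (6 - 4*k²*(-1 + k²)) - 25 = -19 - 4*k²*(-1 + k²))
L - M(s(20, 39)) = -3012013 - (-19 + 4*(-18)²*(1 - 1*(-18)²)) = -3012013 - (-19 + 4*324*(1 - 1*324)) = -3012013 - (-19 + 4*324*(1 - 324)) = -3012013 - (-19 + 4*324*(-323)) = -3012013 - (-19 - 418608) = -3012013 - 1*(-418627) = -3012013 + 418627 = -2593386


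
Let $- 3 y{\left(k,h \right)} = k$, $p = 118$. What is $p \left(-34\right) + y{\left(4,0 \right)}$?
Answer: $- \frac{12040}{3} \approx -4013.3$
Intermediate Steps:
$y{\left(k,h \right)} = - \frac{k}{3}$
$p \left(-34\right) + y{\left(4,0 \right)} = 118 \left(-34\right) - \frac{4}{3} = -4012 - \frac{4}{3} = - \frac{12040}{3}$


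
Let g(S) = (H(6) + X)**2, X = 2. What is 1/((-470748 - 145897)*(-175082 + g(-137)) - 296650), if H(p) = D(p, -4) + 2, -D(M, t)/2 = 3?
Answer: 1/107960676660 ≈ 9.2626e-12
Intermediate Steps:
D(M, t) = -6 (D(M, t) = -2*3 = -6)
H(p) = -4 (H(p) = -6 + 2 = -4)
g(S) = 4 (g(S) = (-4 + 2)**2 = (-2)**2 = 4)
1/((-470748 - 145897)*(-175082 + g(-137)) - 296650) = 1/((-470748 - 145897)*(-175082 + 4) - 296650) = 1/(-616645*(-175078) - 296650) = 1/(107960973310 - 296650) = 1/107960676660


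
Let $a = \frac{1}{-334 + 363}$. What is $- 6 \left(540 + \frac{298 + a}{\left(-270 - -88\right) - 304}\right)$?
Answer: $- \frac{2534039}{783} \approx -3236.3$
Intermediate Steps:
$a = \frac{1}{29} \approx 0.034483$
$- 6 \left(540 + \frac{298 + a}{\left(-270 - -88\right) - 304}\right) = - 6 \left(540 + \frac{298 + \frac{1}{29}}{\left(-270 - -88\right) - 304}\right) = - 6 \left(540 + \frac{8643}{29 \left(\left(-270 + 88\right) - 304\right)}\right) = - 6 \left(540 + \frac{8643}{29 \left(-182 - 304\right)}\right) = - 6 \left(540 + \frac{8643}{29 \left(-486\right)}\right) = - 6 \left(540 + \frac{8643}{29} \left(- \frac{1}{486}\right)\right) = - 6 \left(540 - \frac{2881}{4698}\right) = \left(-6\right) \frac{2534039}{4698} = - \frac{2534039}{783}$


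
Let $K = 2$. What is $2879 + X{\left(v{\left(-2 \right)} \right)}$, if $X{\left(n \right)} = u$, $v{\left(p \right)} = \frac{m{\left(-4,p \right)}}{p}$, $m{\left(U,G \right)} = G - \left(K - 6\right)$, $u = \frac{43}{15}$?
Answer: $\frac{43228}{15} \approx 2881.9$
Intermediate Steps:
$u = \frac{43}{15}$ ($u = 43 \cdot \frac{1}{15} = \frac{43}{15} \approx 2.8667$)
$m{\left(U,G \right)} = 4 + G$ ($m{\left(U,G \right)} = G - \left(2 - 6\right) = G - -4 = G + 4 = 4 + G$)
$v{\left(p \right)} = \frac{4 + p}{p}$
$X{\left(n \right)} = \frac{43}{15}$
$2879 + X{\left(v{\left(-2 \right)} \right)} = 2879 + \frac{43}{15} = \frac{43228}{15}$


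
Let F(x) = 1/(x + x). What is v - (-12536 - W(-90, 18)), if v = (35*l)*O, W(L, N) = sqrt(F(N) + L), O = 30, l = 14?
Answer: 27236 + I*sqrt(3239)/6 ≈ 27236.0 + 9.4854*I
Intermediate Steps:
F(x) = 1/(2*x)
W(L, N) = sqrt(L + 1/(2*N)) (W(L, N) = sqrt(1/(2*N) + L) = sqrt(L + 1/(2*N)))
v = 14700 (v = (35*14)*30 = 490*30 = 14700)
v - (-12536 - W(-90, 18)) = 14700 - (-12536 - sqrt(2/18 + 4*(-90))/2) = 14700 - (-12536 - sqrt(2*(1/18) - 360)/2) = 14700 - (-12536 - sqrt(1/9 - 360)/2) = 14700 - (-12536 - sqrt(-3239/9)/2) = 14700 - (-12536 - I*sqrt(3239)/3/2) = 14700 - (-12536 - I*sqrt(3239)/6) = 14700 + (12536 + I*sqrt(3239)/6) = 27236 + I*sqrt(3239)/6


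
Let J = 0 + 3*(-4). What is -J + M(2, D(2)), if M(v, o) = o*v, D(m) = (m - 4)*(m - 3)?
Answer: 16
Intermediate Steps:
D(m) = (-4 + m)*(-3 + m)
J = -12 (J = 0 - 12 = -12)
-J + M(2, D(2)) = -1*(-12) + (12 + 2² - 7*2)*2 = 12 + (12 + 4 - 14)*2 = 12 + 2*2 = 12 + 4 = 16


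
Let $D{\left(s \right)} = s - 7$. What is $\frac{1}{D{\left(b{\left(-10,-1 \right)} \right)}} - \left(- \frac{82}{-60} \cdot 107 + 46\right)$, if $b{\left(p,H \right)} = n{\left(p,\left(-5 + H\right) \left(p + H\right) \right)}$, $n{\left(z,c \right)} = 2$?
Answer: $- \frac{5773}{30} \approx -192.43$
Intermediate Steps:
$b{\left(p,H \right)} = 2$
$D{\left(s \right)} = -7 + s$
$\frac{1}{D{\left(b{\left(-10,-1 \right)} \right)}} - \left(- \frac{82}{-60} \cdot 107 + 46\right) = \frac{1}{-7 + 2} - \left(- \frac{82}{-60} \cdot 107 + 46\right) = \frac{1}{-5} - \left(\left(-82\right) \left(- \frac{1}{60}\right) 107 + 46\right) = - \frac{1}{5} - \left(\frac{41}{30} \cdot 107 + 46\right) = - \frac{1}{5} - \left(\frac{4387}{30} + 46\right) = - \frac{1}{5} - \frac{5767}{30} = - \frac{5773}{30}$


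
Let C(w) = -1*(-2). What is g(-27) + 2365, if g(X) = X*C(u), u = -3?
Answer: 2311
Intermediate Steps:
C(w) = 2
g(X) = 2*X (g(X) = X*2 = 2*X)
g(-27) + 2365 = 2*(-27) + 2365 = -54 + 2365 = 2311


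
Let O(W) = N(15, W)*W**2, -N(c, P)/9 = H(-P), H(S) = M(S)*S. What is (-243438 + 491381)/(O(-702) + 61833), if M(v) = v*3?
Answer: -247943/6557106063399 ≈ -3.7813e-8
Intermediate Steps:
M(v) = 3*v
H(S) = 3*S**2 (H(S) = (3*S)*S = 3*S**2)
N(c, P) = -27*P**2 (N(c, P) = -27*(-P)**2 = -27*P**2)
O(W) = -27*W**4 (O(W) = (-27*W**2)*W**2 = -27*W**4)
(-243438 + 491381)/(O(-702) + 61833) = (-243438 + 491381)/(-27*(-702)**4 + 61833) = 247943/(-27*242855782416 + 61833) = 247943/(-6557106125232 + 61833) = 247943/(-6557106063399) = 247943*(-1/6557106063399) = -247943/6557106063399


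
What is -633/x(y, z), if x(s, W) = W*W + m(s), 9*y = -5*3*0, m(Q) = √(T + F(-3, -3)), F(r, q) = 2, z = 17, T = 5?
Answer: -60979/27838 + 211*√7/27838 ≈ -2.1704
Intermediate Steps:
m(Q) = √7 (m(Q) = √(5 + 2) = √7)
y = 0 (y = (-5*3*0)/9 = (-15*0)/9 = (⅑)*0 = 0)
x(s, W) = √7 + W² (x(s, W) = W*W + √7 = W² + √7 = √7 + W²)
-633/x(y, z) = -633/(√7 + 17²) = -633/(√7 + 289) = -633/(289 + √7)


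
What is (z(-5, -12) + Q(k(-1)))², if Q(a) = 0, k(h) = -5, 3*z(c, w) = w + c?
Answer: 289/9 ≈ 32.111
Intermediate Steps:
z(c, w) = c/3 + w/3 (z(c, w) = (w + c)/3 = (c + w)/3 = c/3 + w/3)
(z(-5, -12) + Q(k(-1)))² = (((⅓)*(-5) + (⅓)*(-12)) + 0)² = ((-5/3 - 4) + 0)² = (-17/3 + 0)² = (-17/3)² = 289/9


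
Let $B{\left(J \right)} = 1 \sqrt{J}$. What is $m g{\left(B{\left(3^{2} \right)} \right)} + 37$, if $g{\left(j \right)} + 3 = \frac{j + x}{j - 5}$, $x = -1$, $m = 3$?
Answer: $25$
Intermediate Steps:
$B{\left(J \right)} = \sqrt{J}$
$g{\left(j \right)} = -3 + \frac{-1 + j}{-5 + j}$ ($g{\left(j \right)} = -3 + \frac{j - 1}{j - 5} = -3 + \frac{-1 + j}{-5 + j}$)
$m g{\left(B{\left(3^{2} \right)} \right)} + 37 = 3 \frac{2 \left(7 - \sqrt{3^{2}}\right)}{-5 + \sqrt{3^{2}}} + 37 = 3 \frac{2 \left(7 - \sqrt{9}\right)}{-5 + \sqrt{9}} + 37 = 3 \frac{2 \left(7 - 3\right)}{-5 + 3} + 37 = 3 \frac{2 \left(7 - 3\right)}{-2} + 37 = 3 \cdot 2 \left(- \frac{1}{2}\right) 4 + 37 = 3 \left(-4\right) + 37 = -12 + 37 = 25$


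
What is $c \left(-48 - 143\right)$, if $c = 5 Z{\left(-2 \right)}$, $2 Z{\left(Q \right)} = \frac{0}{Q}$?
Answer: $0$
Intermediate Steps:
$Z{\left(Q \right)} = 0$ ($Z{\left(Q \right)} = \frac{0 \frac{1}{Q}}{2} = \frac{1}{2} \cdot 0 = 0$)
$c = 0$ ($c = 5 \cdot 0 = 0$)
$c \left(-48 - 143\right) = 0 \left(-48 - 143\right) = 0 \left(-191\right) = 0$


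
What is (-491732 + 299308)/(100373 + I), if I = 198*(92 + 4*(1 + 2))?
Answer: -192424/120965 ≈ -1.5907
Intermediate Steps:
I = 20592 (I = 198*(92 + 4*3) = 198*(92 + 12) = 198*104 = 20592)
(-491732 + 299308)/(100373 + I) = (-491732 + 299308)/(100373 + 20592) = -192424/120965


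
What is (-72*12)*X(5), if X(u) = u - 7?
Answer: 1728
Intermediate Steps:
X(u) = -7 + u
(-72*12)*X(5) = (-72*12)*(-7 + 5) = -864*(-2) = 1728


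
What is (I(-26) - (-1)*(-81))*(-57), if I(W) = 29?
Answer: 2964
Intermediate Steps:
(I(-26) - (-1)*(-81))*(-57) = (29 - (-1)*(-81))*(-57) = (29 - 1*81)*(-57) = (29 - 81)*(-57) = -52*(-57) = 2964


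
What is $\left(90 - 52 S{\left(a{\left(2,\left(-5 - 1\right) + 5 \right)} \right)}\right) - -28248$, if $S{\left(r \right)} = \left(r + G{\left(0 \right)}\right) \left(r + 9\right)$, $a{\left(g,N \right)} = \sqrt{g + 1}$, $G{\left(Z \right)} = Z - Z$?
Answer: $28182 - 468 \sqrt{3} \approx 27371.0$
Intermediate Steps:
$G{\left(Z \right)} = 0$
$a{\left(g,N \right)} = \sqrt{1 + g}$
$S{\left(r \right)} = r \left(9 + r\right)$ ($S{\left(r \right)} = \left(r + 0\right) \left(r + 9\right) = r \left(9 + r\right)$)
$\left(90 - 52 S{\left(a{\left(2,\left(-5 - 1\right) + 5 \right)} \right)}\right) - -28248 = \left(90 - 52 \sqrt{1 + 2} \left(9 + \sqrt{1 + 2}\right)\right) - -28248 = \left(90 - 52 \sqrt{3} \left(9 + \sqrt{3}\right)\right) + 28248 = 28338 - 52 \sqrt{3} \left(9 + \sqrt{3}\right)$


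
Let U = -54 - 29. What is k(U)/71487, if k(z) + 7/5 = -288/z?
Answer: 859/29667105 ≈ 2.8955e-5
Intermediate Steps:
U = -83
k(z) = -7/5 - 288/z
k(U)/71487 = (-7/5 - 288/(-83))/71487 = (-7/5 - 288*(-1/83))*(1/71487) = (-7/5 + 288/83)*(1/71487) = (859/415)*(1/71487) = 859/29667105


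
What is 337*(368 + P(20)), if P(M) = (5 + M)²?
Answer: 334641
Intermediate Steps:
337*(368 + P(20)) = 337*(368 + (5 + 20)²) = 337*(368 + 25²) = 337*(368 + 625) = 337*993 = 334641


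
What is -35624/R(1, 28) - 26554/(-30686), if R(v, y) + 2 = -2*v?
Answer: 136658035/15343 ≈ 8906.9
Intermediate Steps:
R(v, y) = -2 - 2*v
-35624/R(1, 28) - 26554/(-30686) = -35624/(-2 - 2*1) - 26554/(-30686) = -35624/(-2 - 2) - 26554*(-1/30686) = -35624/(-4) + 13277/15343 = -35624*(-¼) + 13277/15343 = 8906 + 13277/15343 = 136658035/15343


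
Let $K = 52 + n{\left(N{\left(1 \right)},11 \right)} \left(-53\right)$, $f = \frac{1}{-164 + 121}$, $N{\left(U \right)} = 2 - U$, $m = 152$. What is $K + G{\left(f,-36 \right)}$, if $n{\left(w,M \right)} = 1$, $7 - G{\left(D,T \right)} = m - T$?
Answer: $-182$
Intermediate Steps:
$f = - \frac{1}{43}$ ($f = \frac{1}{-43} = - \frac{1}{43} \approx -0.023256$)
$G{\left(D,T \right)} = -145 + T$ ($G{\left(D,T \right)} = 7 - \left(152 - T\right) = 7 + \left(-152 + T\right) = -145 + T$)
$K = -1$ ($K = 52 + 1 \left(-53\right) = 52 - 53 = -1$)
$K + G{\left(f,-36 \right)} = -1 - 181 = -182$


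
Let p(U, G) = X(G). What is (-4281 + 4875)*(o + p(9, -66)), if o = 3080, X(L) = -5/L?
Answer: 1829565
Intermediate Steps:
p(U, G) = -5/G
(-4281 + 4875)*(o + p(9, -66)) = (-4281 + 4875)*(3080 - 5/(-66)) = 594*(3080 - 5*(-1/66)) = 594*(3080 + 5/66) = 594*(203285/66) = 1829565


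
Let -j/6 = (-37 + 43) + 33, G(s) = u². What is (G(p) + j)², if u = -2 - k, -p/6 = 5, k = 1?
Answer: 50625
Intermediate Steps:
p = -30 (p = -6*5 = -30)
u = -3 (u = -2 - 1*1 = -2 - 1 = -3)
G(s) = 9 (G(s) = (-3)² = 9)
j = -234 (j = -6*((-37 + 43) + 33) = -6*(6 + 33) = -6*39 = -234)
(G(p) + j)² = (9 - 234)² = (-225)² = 50625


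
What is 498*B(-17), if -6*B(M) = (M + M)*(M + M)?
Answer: -95948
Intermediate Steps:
B(M) = -2*M²/3 (B(M) = -(M + M)*(M + M)/6 = -2*M*2*M/6 = -2*M²/3)
498*B(-17) = 498*(-⅔*(-17)²) = 498*(-⅔*289) = 498*(-578/3) = -95948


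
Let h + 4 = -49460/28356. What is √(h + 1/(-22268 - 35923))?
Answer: 20*I*√104393509577/2696183 ≈ 2.3967*I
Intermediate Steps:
h = -40721/7089 (h = -4 - 49460/28356 = -4 - 49460*1/28356 = -4 - 12365/7089 = -40721/7089 ≈ -5.7442)
√(h + 1/(-22268 - 35923)) = √(-40721/7089 + 1/(-22268 - 35923)) = √(-40721/7089 + 1/(-58191)) = √(-40721/7089 - 1/58191) = √(-15487600/2696183) = 20*I*√104393509577/2696183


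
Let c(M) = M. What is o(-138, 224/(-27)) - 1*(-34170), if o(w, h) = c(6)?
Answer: 34176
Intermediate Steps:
o(w, h) = 6
o(-138, 224/(-27)) - 1*(-34170) = 6 - 1*(-34170) = 6 + 34170 = 34176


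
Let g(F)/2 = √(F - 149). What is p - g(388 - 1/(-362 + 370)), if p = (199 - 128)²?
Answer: 5041 - 7*√78/2 ≈ 5010.1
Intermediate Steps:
g(F) = 2*√(-149 + F) (g(F) = 2*√(F - 149) = 2*√(-149 + F))
p = 5041 (p = 71² = 5041)
p - g(388 - 1/(-362 + 370)) = 5041 - 2*√(-149 + (388 - 1/(-362 + 370))) = 5041 - 2*√(-149 + (388 - 1/8)) = 5041 - 2*√(-149 + (388 - 1*⅛)) = 5041 - 2*√(-149 + (388 - ⅛)) = 5041 - 2*√(-149 + 3103/8) = 5041 - 2*√(1911/8) = 5041 - 2*7*√78/4 = 5041 - 7*√78/2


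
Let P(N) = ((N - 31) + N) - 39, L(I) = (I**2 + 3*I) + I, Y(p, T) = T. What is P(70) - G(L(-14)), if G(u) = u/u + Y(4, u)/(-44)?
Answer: 794/11 ≈ 72.182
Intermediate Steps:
L(I) = I**2 + 4*I
G(u) = 1 - u/44 (G(u) = u/u + u/(-44) = 1 + u*(-1/44) = 1 - u/44)
P(N) = -70 + 2*N (P(N) = ((-31 + N) + N) - 39 = (-31 + 2*N) - 39 = -70 + 2*N)
P(70) - G(L(-14)) = (-70 + 2*70) - (1 - (-7)*(4 - 14)/22) = (-70 + 140) - (1 - (-7)*(-10)/22) = 70 - (1 - 1/44*140) = 70 - (1 - 35/11) = 70 - 1*(-24/11) = 70 + 24/11 = 794/11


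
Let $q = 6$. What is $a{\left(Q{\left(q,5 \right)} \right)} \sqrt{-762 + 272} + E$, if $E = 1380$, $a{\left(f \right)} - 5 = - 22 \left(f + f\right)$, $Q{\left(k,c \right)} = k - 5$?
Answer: $1380 - 273 i \sqrt{10} \approx 1380.0 - 863.3 i$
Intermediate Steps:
$Q{\left(k,c \right)} = -5 + k$
$a{\left(f \right)} = 5 - 44 f$ ($a{\left(f \right)} = 5 - 22 \left(f + f\right) = 5 - 22 \cdot 2 f = 5 - 44 f$)
$a{\left(Q{\left(q,5 \right)} \right)} \sqrt{-762 + 272} + E = \left(5 - 44 \left(-5 + 6\right)\right) \sqrt{-762 + 272} + 1380 = \left(5 - 44\right) \sqrt{-490} + 1380 = \left(5 - 44\right) 7 i \sqrt{10} + 1380 = - 39 \cdot 7 i \sqrt{10} + 1380 = - 273 i \sqrt{10} + 1380 = 1380 - 273 i \sqrt{10}$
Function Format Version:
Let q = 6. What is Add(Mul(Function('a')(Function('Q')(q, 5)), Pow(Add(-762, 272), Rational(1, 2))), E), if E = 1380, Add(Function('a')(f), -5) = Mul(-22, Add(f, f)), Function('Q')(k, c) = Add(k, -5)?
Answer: Add(1380, Mul(-273, I, Pow(10, Rational(1, 2)))) ≈ Add(1380.0, Mul(-863.30, I))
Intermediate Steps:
Function('Q')(k, c) = Add(-5, k)
Function('a')(f) = Add(5, Mul(-44, f)) (Function('a')(f) = Add(5, Mul(-22, Add(f, f))) = Add(5, Mul(-22, Mul(2, f))) = Add(5, Mul(-44, f)))
Add(Mul(Function('a')(Function('Q')(q, 5)), Pow(Add(-762, 272), Rational(1, 2))), E) = Add(Mul(Add(5, Mul(-44, Add(-5, 6))), Pow(Add(-762, 272), Rational(1, 2))), 1380) = Add(Mul(Add(5, Mul(-44, 1)), Pow(-490, Rational(1, 2))), 1380) = Add(Mul(Add(5, -44), Mul(7, I, Pow(10, Rational(1, 2)))), 1380) = Add(Mul(-39, Mul(7, I, Pow(10, Rational(1, 2)))), 1380) = Add(Mul(-273, I, Pow(10, Rational(1, 2))), 1380) = Add(1380, Mul(-273, I, Pow(10, Rational(1, 2))))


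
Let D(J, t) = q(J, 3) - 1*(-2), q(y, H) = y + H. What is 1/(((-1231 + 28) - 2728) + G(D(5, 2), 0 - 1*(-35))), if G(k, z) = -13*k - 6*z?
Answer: -1/4271 ≈ -0.00023414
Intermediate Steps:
q(y, H) = H + y
D(J, t) = 5 + J (D(J, t) = (3 + J) - 1*(-2) = (3 + J) + 2 = 5 + J)
1/(((-1231 + 28) - 2728) + G(D(5, 2), 0 - 1*(-35))) = 1/(((-1231 + 28) - 2728) + (-13*(5 + 5) - 6*(0 - 1*(-35)))) = 1/((-1203 - 2728) + (-13*10 - 6*(0 + 35))) = 1/(-3931 + (-130 - 6*35)) = 1/(-3931 + (-130 - 210)) = 1/(-3931 - 340) = 1/(-4271) = -1/4271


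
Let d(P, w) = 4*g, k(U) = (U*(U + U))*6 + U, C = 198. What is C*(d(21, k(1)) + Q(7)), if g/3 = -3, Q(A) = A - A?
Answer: -7128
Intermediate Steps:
Q(A) = 0
g = -9 (g = 3*(-3) = -9)
k(U) = U + 12*U² (k(U) = (U*(2*U))*6 + U = (2*U²)*6 + U = 12*U² + U = U + 12*U²)
d(P, w) = -36 (d(P, w) = 4*(-9) = -36)
C*(d(21, k(1)) + Q(7)) = 198*(-36 + 0) = 198*(-36) = -7128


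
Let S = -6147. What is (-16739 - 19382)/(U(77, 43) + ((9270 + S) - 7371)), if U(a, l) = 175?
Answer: 36121/4073 ≈ 8.8684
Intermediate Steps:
(-16739 - 19382)/(U(77, 43) + ((9270 + S) - 7371)) = (-16739 - 19382)/(175 + ((9270 - 6147) - 7371)) = -36121/(175 + (3123 - 7371)) = -36121/(175 - 4248) = -36121/(-4073) = -36121*(-1/4073) = 36121/4073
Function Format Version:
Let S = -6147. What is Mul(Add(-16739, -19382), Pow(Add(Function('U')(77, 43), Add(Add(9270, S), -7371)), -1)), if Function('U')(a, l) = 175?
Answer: Rational(36121, 4073) ≈ 8.8684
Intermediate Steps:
Mul(Add(-16739, -19382), Pow(Add(Function('U')(77, 43), Add(Add(9270, S), -7371)), -1)) = Mul(Add(-16739, -19382), Pow(Add(175, Add(Add(9270, -6147), -7371)), -1)) = Mul(-36121, Pow(Add(175, Add(3123, -7371)), -1)) = Mul(-36121, Pow(Add(175, -4248), -1)) = Mul(-36121, Pow(-4073, -1)) = Mul(-36121, Rational(-1, 4073)) = Rational(36121, 4073)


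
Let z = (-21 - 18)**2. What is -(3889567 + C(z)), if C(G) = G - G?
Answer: -3889567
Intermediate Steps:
z = 1521 (z = (-39)**2 = 1521)
C(G) = 0
-(3889567 + C(z)) = -(3889567 + 0) = -1*3889567 = -3889567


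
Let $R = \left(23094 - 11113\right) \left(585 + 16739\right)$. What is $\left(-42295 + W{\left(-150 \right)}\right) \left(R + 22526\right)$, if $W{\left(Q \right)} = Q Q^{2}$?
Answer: $-709366777794150$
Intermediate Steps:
$R = 207558844$ ($R = 11981 \cdot 17324 = 207558844$)
$W{\left(Q \right)} = Q^{3}$
$\left(-42295 + W{\left(-150 \right)}\right) \left(R + 22526\right) = \left(-42295 + \left(-150\right)^{3}\right) \left(207558844 + 22526\right) = \left(-42295 - 3375000\right) 207581370 = \left(-3417295\right) 207581370 = -709366777794150$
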